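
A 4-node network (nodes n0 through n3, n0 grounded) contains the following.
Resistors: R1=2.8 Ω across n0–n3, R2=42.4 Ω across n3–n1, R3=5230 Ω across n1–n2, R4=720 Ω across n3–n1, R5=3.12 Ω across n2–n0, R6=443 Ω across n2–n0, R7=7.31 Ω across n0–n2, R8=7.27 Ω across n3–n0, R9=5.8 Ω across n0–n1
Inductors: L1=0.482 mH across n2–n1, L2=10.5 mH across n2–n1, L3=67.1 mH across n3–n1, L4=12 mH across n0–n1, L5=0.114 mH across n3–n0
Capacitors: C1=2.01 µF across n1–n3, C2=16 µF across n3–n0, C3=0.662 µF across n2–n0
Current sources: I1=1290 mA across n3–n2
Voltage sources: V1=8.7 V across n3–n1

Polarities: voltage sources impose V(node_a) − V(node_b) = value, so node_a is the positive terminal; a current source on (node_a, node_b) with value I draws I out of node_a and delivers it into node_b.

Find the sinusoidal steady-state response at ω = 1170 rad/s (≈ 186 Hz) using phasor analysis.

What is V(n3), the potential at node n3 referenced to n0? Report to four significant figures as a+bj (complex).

0.3321+0.6309j V

MNA unknowns: 3 node voltages V₁..V_3 plus 1 source current (V1)
R1: Y=0.3571+0.000j on G[0,3]
L1: Y=0.000-1.773j on G[2,1]
R2: Y=0.02358+0.000j on G[3,1]
L2: Y=0.000-0.08140j on G[2,1]
C1: Y=0.000+0.002352j on G[1,3]
R3: Y=0.0001912+0.000j on G[1,2]
R4: Y=0.001389+0.000j on G[3,1]
R5: Y=0.3205+0.000j on G[2,0]
C2: Y=0.000+0.01872j on G[3,0]
I1: z[3]−=1.29, z[2]+=1.29
L3: Y=0.000-0.01274j on G[3,1]
R6: Y=0.002257+0.000j on G[2,0]
L4: Y=0.000-0.07123j on G[0,1]
R7: Y=0.1368+0.000j on G[0,2]
R8: Y=0.1376+0.000j on G[3,0]
R9: Y=0.1724+0.000j on G[0,1]
L5: Y=0.000-7.497j on G[3,0]
C3: Y=0.000+0.0007745j on G[2,0]
V1: row V3−V1=8.7, i_V1 at 3,1
solve → V1=-8.368+0.6309j, V2=-7.577+3.205j, V3=0.3321+0.6309j
aux → i_V1=-6.390+2.262j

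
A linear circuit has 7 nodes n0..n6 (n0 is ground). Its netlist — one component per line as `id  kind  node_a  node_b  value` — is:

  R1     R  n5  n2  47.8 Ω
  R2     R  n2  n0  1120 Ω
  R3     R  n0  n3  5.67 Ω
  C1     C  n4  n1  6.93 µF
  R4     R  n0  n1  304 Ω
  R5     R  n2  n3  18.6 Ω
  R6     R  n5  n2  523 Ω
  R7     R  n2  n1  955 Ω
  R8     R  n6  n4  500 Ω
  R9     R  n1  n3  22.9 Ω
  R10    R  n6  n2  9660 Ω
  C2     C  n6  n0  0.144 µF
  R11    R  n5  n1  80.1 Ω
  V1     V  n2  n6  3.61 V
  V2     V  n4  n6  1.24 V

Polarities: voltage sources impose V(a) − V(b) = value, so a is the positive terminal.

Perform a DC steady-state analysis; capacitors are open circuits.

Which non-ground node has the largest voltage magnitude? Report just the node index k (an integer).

6

MNA unknowns: 6 node voltages V₁..V_6 plus 2 source currents (V1, V2)
R1: Y=0.02092 on G[5,2]
R2: Y=0.0008929 on G[2,0]
R3: Y=0.1764 on G[0,3]
C1: Y=0.000 on G[4,1]
R4: Y=0.003289 on G[0,1]
R5: Y=0.05376 on G[2,3]
R6: Y=0.001912 on G[5,2]
R7: Y=0.001047 on G[2,1]
R8: Y=0.002000 on G[6,4]
R9: Y=0.04367 on G[1,3]
R10: Y=0.0001035 on G[6,2]
C2: Y=0.000 on G[6,0]
R11: Y=0.01248 on G[5,1]
V1: row V2−V6=3.61, i_V1 at 2,6
V2: row V4−V6=1.24, i_V2 at 4,6
solve → V1=0.000, V2=0.000, V3=0.000, V4=-2.370, V5=0.000, V6=-3.610
aux → i_V1=-0.0003737, i_V2=-0.002480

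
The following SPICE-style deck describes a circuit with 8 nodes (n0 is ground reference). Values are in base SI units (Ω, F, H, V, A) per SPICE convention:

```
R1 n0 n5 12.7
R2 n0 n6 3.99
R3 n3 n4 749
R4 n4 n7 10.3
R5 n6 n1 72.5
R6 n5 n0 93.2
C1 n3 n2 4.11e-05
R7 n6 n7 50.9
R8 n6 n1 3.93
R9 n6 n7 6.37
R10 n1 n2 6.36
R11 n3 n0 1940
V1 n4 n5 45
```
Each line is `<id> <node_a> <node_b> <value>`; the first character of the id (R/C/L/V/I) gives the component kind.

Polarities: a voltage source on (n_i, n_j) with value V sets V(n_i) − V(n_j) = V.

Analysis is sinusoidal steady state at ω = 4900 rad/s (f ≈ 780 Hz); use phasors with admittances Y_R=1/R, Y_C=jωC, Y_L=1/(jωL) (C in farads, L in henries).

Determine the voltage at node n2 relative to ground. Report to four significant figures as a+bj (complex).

Element admittances at ω=4900 rad/s:
  Y(R1) = 0.07874+0.000j S between n0,n5
  Y(R2) = 0.2506+0.000j S between n0,n6
  Y(R3) = 0.001335+0.000j S between n3,n4
  Y(R4) = 0.09709+0.000j S between n4,n7
  Y(R5) = 0.01379+0.000j S between n6,n1
  Y(R6) = 0.01073+0.000j S between n5,n0
  Y(C1) = 0.000+0.2014j S between n3,n2
  Y(R7) = 0.01965+0.000j S between n6,n7
  Y(R8) = 0.2545+0.000j S between n6,n1
  Y(R9) = 0.1570+0.000j S between n6,n7
  Y(R10) = 0.1572+0.000j S between n1,n2
  Y(R11) = 0.0005155+0.000j S between n3,n0
  V1: constraint V(n4)−V(n5) = 45
Assemble and solve the 8×8 MNA system:
  V(n1)=5.919+0.001490j  V(n2)=6.091+0.003024j  V(n3)=6.092-0.1310j  V(n4)=28.67-0.0008989j  V(n5)=-16.33-0.0008989j  V(n6)=5.819+0.0005904j  V(n7)=13.92+6.213e-05j
  i(V1)=-1.461-8.043e-05j

6.091+0.003024j V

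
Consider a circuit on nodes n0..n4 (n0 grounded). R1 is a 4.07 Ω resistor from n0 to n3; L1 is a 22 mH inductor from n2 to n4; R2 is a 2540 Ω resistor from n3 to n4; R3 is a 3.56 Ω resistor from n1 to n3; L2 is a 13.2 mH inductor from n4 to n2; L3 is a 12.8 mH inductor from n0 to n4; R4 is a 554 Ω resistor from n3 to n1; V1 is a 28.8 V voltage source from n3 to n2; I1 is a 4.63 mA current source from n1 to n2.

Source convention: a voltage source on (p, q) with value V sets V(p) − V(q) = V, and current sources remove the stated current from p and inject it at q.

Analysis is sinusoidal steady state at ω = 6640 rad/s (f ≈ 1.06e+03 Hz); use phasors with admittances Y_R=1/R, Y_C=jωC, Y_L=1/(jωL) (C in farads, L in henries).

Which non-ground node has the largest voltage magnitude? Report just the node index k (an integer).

2

Element admittances at ω=6640 rad/s:
  Y(R1) = 0.2457+0.000j S between n0,n3
  Y(L1) = 0.000-0.006846j S between n2,n4
  Y(R2) = 0.0003937+0.000j S between n3,n4
  Y(R3) = 0.2809+0.000j S between n1,n3
  Y(L2) = 0.000-0.01141j S between n4,n2
  Y(L3) = 0.000-0.01177j S between n0,n4
  Y(R4) = 0.001805+0.000j S between n3,n1
  V1: constraint V(n3)−V(n2) = 28.8
  I1: injects 0.00463 A into n2 (from n1)
Assemble and solve the 5×5 MNA system:
  V(n1)=-0.002976-0.8379j  V(n2)=-28.79-0.8379j  V(n3)=0.01340-0.8379j  V(n4)=-17.50-0.2799j
  i(V1)=-0.01482+0.2061j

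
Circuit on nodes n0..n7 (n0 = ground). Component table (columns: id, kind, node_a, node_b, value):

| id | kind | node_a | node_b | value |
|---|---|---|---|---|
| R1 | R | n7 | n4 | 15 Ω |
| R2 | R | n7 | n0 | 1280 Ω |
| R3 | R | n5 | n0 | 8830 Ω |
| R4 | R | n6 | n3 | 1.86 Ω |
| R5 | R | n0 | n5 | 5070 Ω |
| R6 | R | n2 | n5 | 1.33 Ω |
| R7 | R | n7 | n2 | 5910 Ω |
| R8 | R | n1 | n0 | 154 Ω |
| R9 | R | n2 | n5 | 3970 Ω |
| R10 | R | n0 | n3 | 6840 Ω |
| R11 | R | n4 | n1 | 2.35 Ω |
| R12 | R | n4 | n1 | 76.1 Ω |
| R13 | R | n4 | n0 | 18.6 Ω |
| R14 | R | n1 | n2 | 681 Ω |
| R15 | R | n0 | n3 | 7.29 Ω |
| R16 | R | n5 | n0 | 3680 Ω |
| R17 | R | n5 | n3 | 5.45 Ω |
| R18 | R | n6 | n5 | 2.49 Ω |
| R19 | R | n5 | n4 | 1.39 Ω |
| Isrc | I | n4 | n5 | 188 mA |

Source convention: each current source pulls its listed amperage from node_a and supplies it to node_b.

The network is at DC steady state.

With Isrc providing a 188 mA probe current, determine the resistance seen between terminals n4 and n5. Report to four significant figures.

Element admittances at DC:
  Y(R1) = 0.06667 S between n7,n4
  Y(R2) = 0.0007813 S between n7,n0
  Y(R3) = 0.0001133 S between n5,n0
  Y(R4) = 0.5376 S between n6,n3
  Y(R5) = 0.0001972 S between n0,n5
  Y(R6) = 0.7519 S between n2,n5
  Y(R7) = 0.0001692 S between n7,n2
  Y(R8) = 0.006494 S between n1,n0
  Y(R9) = 0.0002519 S between n2,n5
  Y(R10) = 0.0001462 S between n0,n3
  Y(R11) = 0.4255 S between n4,n1
  Y(R12) = 0.01314 S between n4,n1
  Y(R13) = 0.05376 S between n4,n0
  Y(R14) = 0.001468 S between n1,n2
  Y(R15) = 0.1372 S between n0,n3
  Y(R16) = 0.0002717 S between n5,n0
  Y(R17) = 0.1835 S between n5,n3
  Y(R18) = 0.4016 S between n6,n5
  Y(R19) = 0.7194 S between n5,n4
  Isrc: injects 0.188 A into n5 (from n4)
Assemble and solve the 7×7 MNA system:
  V(n1)=-0.1529  V(n2)=0.09108  V(n3)=0.06877  V(n4)=-0.1559  V(n5)=0.09162  V(n6)=0.07854  V(n7)=-0.1535

R_eq = 1.317 Ω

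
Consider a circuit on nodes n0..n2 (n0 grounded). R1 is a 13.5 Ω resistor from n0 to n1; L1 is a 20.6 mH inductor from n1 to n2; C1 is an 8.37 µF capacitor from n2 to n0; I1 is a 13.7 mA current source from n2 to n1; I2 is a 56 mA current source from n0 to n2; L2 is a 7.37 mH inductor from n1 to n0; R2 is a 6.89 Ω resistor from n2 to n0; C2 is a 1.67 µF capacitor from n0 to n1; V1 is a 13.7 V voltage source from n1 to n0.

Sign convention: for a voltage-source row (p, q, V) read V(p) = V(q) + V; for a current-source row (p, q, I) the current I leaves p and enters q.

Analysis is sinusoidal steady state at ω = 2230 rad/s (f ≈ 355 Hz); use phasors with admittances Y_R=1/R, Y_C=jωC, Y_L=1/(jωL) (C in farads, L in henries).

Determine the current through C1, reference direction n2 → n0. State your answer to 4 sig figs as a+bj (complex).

Element admittances at ω=2230 rad/s:
  Y(R1) = 0.07407+0.000j S between n0,n1
  Y(L1) = 0.000-0.02177j S between n1,n2
  Y(C1) = 0.000+0.01867j S between n2,n0
  I1: injects 0.0137 A into n1 (from n2)
  I2: injects 0.056 A into n2 (from n0)
  Y(L2) = 0.000-0.06085j S between n1,n0
  Y(R2) = 0.1451+0.000j S between n2,n0
  Y(C2) = 0.000+0.003724j S between n0,n1
  V1: constraint V(n1)−V(n0) = 13.7
Assemble and solve the 3×3 MNA system:
  V(n1)=13.70+0.000j  V(n2)=0.3352-2.048j
  i(V1)=-1.046+1.073j

0.03822+0.006257j A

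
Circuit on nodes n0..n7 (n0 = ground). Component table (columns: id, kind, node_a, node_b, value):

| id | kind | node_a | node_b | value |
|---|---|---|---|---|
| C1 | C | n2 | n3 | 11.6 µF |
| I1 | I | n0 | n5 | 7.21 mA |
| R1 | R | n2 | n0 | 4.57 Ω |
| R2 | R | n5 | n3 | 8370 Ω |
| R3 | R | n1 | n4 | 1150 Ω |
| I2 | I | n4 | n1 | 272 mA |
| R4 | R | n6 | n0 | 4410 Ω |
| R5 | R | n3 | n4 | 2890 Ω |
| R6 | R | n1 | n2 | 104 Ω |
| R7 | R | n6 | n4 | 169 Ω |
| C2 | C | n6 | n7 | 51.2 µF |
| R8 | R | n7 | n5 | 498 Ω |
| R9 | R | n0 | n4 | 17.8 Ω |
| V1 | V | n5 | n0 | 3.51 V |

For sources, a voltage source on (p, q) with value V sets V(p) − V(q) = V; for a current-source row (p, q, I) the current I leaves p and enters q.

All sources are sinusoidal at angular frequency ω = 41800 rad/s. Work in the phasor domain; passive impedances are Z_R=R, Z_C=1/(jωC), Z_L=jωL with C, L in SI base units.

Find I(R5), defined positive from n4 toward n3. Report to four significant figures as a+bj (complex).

Element admittances at ω=41800 rad/s:
  Y(C1) = 0.000+0.4849j S between n2,n3
  I1: injects 0.00721 A into n5 (from n0)
  Y(R1) = 0.2188+0.000j S between n2,n0
  Y(R2) = 0.0001195+0.000j S between n5,n3
  Y(R3) = 0.0008696+0.000j S between n1,n4
  I2: injects 0.272 A into n1 (from n4)
  Y(R4) = 0.0002268+0.000j S between n6,n0
  Y(R5) = 0.0003460+0.000j S between n3,n4
  Y(R6) = 0.009615+0.000j S between n1,n2
  Y(R7) = 0.005917+0.000j S between n6,n4
  Y(C2) = 0.000+2.140j S between n6,n7
  Y(R8) = 0.002008+0.000j S between n7,n5
  Y(R9) = 0.05618+0.000j S between n0,n4
  V1: constraint V(n5)−V(n0) = 3.51
Assemble and solve the 8×8 MNA system:
  V(n1)=26.62+6.978e-06j  V(n2)=1.114-5.881e-06j  V(n3)=1.114+0.003141j  V(n4)=-4.123+0.0001492j  V(n5)=3.510+0.000j  V(n6)=-2.128+0.001411j  V(n7)=-2.128-0.003879j
  i(V1)=-0.004398-7.414e-06j

-0.001812-1.035e-06j A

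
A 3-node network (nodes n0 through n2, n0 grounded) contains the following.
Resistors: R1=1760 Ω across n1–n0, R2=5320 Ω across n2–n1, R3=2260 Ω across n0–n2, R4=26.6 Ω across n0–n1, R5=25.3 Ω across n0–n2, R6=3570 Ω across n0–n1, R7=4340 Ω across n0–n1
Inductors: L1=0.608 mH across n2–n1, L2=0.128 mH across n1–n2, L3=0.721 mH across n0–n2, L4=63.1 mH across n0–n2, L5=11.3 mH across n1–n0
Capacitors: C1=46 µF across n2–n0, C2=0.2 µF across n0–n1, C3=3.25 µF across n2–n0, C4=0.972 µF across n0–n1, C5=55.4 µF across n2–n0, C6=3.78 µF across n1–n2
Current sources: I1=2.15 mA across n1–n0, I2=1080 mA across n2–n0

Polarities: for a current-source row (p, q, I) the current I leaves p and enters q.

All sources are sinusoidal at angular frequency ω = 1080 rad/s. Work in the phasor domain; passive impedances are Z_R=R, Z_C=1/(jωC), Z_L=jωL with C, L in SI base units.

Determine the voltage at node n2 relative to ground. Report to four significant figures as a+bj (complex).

Element admittances at ω=1080 rad/s:
  Y(R1) = 0.0005682+0.000j S between n1,n0
  Y(L1) = 0.000-1.523j S between n2,n1
  Y(C1) = 0.000+0.04968j S between n2,n0
  Y(L2) = 0.000-7.234j S between n1,n2
  Y(L3) = 0.000-1.284j S between n0,n2
  Y(R2) = 0.0001880+0.000j S between n2,n1
  Y(R3) = 0.0004425+0.000j S between n0,n2
  Y(C2) = 0.000+0.0002160j S between n0,n1
  Y(L4) = 0.000-0.01467j S between n0,n2
  Y(L5) = 0.000-0.08194j S between n1,n0
  Y(C3) = 0.000+0.003510j S between n2,n0
  Y(R4) = 0.03759+0.000j S between n0,n1
  Y(R5) = 0.03953+0.000j S between n0,n2
  Y(C4) = 0.000+0.001050j S between n0,n1
  Y(R6) = 0.0002801+0.000j S between n0,n1
  Y(C5) = 0.000+0.05983j S between n2,n0
  Y(C6) = 0.000+0.004082j S between n1,n2
  Y(R7) = 0.0002304+0.000j S between n0,n1
  I1: injects 0.00215 A into n0 (from n1)
  I2: injects 1.08 A into n0 (from n2)
Assemble and solve the 2×2 MNA system:
  V(n1)=-0.05565-0.8438j  V(n2)=-0.05243-0.8515j

-0.05243-0.8515j V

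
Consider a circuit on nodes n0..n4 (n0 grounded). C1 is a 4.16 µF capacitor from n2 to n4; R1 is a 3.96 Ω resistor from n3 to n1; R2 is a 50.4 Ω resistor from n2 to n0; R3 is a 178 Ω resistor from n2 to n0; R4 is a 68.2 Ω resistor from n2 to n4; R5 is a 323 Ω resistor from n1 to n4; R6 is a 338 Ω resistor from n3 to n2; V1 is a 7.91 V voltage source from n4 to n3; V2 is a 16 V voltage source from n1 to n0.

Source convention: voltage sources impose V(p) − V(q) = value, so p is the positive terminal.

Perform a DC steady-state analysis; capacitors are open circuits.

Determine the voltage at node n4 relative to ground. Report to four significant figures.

MNA unknowns: 4 node voltages V₁..V_4 plus 2 source currents (V1, V2)
C1: Y=0.000 on G[2,4]
R1: Y=0.2525 on G[3,1]
R2: Y=0.01984 on G[2,0]
R3: Y=0.005618 on G[2,0]
R4: Y=0.01466 on G[2,4]
R5: Y=0.003096 on G[1,4]
R6: Y=0.002959 on G[3,2]
V1: row V4−V3=7.91, i_V1 at 4,3
V2: row V1−V0=16, i_V2 at 1,0
solve → V1=16.00, V2=8.838, V3=15.02, V4=22.93
aux → i_V1=-0.2282, i_V2=-0.2250

22.93 V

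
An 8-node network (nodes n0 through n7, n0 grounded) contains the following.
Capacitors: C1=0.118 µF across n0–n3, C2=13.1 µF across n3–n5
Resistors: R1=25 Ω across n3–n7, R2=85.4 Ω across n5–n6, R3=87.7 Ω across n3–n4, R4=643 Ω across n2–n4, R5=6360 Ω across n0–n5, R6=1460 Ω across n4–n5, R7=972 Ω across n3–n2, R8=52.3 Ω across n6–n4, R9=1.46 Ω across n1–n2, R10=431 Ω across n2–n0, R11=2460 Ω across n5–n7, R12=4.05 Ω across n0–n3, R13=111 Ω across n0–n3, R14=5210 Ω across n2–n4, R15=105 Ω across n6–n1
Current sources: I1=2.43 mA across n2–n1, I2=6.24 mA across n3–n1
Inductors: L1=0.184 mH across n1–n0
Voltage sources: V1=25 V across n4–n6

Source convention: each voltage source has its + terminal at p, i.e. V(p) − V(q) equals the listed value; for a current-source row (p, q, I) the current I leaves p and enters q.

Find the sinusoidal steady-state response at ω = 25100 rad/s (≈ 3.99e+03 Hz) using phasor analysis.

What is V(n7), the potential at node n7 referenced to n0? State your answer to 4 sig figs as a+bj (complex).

Apply KCL at each of the 7 non-ground nodes and solve the resulting linear system.
Node n1: branches {I1, R9, I2, L1, R15} → V_1 = -0.01912-0.2736j
Node n2: branches {R4, R7, I1, R9, R10, R14} → V_2 = 0.01655-0.2715j
Node n3: branches {C1, R1, R3, R7, I2, R12, C2, R13} → V_3 = 0.2310-0.01658j
Node n4: branches {R3, R4, R6, R8, R14, V1} → V_4 = 15.29+0.01490j
Node n5: branches {R2, R5, R6, R11, C2} → V_5 = 0.2195+0.3059j
Node n6: branches {R2, R8, R15, V1} → V_6 = -9.714+0.01490j
Node n7: branches {R1, R11} → V_7 = 0.2309-0.01333j
Source currents: i(V1)=-0.6867-0.0006601j

0.2309-0.01333j V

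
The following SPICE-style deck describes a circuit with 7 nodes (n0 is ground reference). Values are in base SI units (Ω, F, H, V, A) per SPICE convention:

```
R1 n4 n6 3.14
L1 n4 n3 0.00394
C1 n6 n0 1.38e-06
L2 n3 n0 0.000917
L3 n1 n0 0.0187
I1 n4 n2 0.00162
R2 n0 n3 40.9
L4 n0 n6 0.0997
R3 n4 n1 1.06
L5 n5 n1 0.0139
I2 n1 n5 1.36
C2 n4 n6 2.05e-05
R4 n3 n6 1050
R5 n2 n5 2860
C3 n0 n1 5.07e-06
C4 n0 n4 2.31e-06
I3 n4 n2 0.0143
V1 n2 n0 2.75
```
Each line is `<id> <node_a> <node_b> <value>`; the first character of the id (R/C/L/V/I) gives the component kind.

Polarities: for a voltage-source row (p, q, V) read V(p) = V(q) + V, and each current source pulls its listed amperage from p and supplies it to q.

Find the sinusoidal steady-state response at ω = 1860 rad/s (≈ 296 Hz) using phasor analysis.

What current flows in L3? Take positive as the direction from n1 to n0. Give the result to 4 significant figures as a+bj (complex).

Element admittances at ω=1860 rad/s:
  Y(R1) = 0.3185+0.000j S between n4,n6
  Y(L1) = 0.000-0.1365j S between n4,n3
  Y(C1) = 0.000+0.002567j S between n6,n0
  Y(L2) = 0.000-0.5863j S between n3,n0
  Y(L3) = 0.000-0.02875j S between n1,n0
  I1: injects 0.00162 A into n2 (from n4)
  Y(R2) = 0.02445+0.000j S between n0,n3
  Y(L4) = 0.000-0.005393j S between n0,n6
  Y(R3) = 0.9434+0.000j S between n4,n1
  Y(L5) = 0.000-0.03868j S between n5,n1
  I2: injects 1.36 A into n5 (from n1)
  Y(C2) = 0.000+0.03813j S between n4,n6
  Y(R4) = 0.0009524+0.000j S between n3,n6
  Y(R5) = 0.0003497+0.000j S between n2,n5
  Y(C3) = 0.000+0.009430j S between n0,n1
  Y(C4) = 0.000+0.004297j S between n0,n4
  I3: injects 0.0143 A into n2 (from n4)
  V1: constraint V(n2)−V(n0) = 2.75
Assemble and solve the 7×7 MNA system:
  V(n1)=0.09692-0.1279j  V(n2)=2.750+0.000j  V(n3)=0.01700-0.02255j  V(n4)=0.09344-0.1169j  V(n5)=0.4138+35.05j  V(n6)=0.09436-0.1159j
  i(V1)=0.01510+0.01226j

-0.003679-0.002787j A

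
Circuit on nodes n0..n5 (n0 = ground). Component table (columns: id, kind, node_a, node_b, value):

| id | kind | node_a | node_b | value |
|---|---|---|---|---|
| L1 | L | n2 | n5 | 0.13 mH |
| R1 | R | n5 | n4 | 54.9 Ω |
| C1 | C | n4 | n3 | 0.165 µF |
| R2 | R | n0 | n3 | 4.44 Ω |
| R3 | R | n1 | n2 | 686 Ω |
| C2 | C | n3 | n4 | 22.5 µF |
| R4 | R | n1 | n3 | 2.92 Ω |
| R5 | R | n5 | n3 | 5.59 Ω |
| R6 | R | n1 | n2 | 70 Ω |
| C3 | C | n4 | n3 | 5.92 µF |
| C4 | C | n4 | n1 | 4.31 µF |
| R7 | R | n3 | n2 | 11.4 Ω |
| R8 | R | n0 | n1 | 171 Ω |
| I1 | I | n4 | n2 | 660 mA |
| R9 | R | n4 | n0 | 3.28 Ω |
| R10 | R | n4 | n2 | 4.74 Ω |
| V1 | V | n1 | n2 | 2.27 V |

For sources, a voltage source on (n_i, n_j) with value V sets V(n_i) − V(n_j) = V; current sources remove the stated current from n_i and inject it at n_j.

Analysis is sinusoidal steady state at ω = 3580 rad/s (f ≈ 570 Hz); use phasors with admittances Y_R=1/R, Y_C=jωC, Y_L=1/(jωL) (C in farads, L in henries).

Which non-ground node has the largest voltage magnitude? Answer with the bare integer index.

Apply KCL at each of the 5 non-ground nodes and solve the resulting linear system.
Node n1: branches {R3, R4, R6, C4, R8, V1} → V_1 = 2.674-0.3194j
Node n2: branches {L1, R3, R6, R7, I1, R10, V1} → V_2 = 0.4042-0.3194j
Node n3: branches {C1, R2, C2, R4, R5, C3, R7} → V_3 = 1.128-0.4698j
Node n4: branches {R1, C1, C2, C3, C4, I1, R9, R10} → V_4 = -0.8849+0.3532j
Node n5: branches {L1, R1, R5} → V_5 = 0.4155-0.2711j
Source currents: i(V1)=-0.5912-0.1045j

1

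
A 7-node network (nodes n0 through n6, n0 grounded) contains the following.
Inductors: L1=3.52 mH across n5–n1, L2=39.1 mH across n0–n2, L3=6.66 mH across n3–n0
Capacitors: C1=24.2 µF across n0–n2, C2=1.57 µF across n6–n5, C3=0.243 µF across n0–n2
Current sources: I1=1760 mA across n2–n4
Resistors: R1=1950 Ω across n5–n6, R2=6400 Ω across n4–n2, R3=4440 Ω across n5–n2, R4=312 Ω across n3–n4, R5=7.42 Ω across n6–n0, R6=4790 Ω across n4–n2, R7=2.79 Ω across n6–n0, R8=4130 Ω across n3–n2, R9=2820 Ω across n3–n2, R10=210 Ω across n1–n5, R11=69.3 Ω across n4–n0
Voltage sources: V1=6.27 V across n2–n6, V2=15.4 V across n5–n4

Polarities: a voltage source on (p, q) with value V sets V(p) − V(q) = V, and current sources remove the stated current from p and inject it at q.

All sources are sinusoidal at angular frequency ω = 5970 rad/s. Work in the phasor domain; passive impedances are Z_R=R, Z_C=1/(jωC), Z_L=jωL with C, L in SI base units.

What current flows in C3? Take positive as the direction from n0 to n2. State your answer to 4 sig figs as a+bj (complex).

0.0007434-0.005621j A

Element admittances at ω=5970 rad/s:
  Y(L1) = 0.000-0.04759j S between n5,n1
  Y(C1) = 0.000+0.1445j S between n0,n2
  I1: injects 1.76 A into n4 (from n2)
  Y(L2) = 0.000-0.004284j S between n0,n2
  Y(R1) = 0.0005128+0.000j S between n5,n6
  Y(R2) = 0.0001563+0.000j S between n4,n2
  Y(C2) = 0.000+0.009373j S between n6,n5
  Y(R3) = 0.0002252+0.000j S between n5,n2
  Y(C3) = 0.000+0.001451j S between n0,n2
  Y(R4) = 0.003205+0.000j S between n3,n4
  Y(R5) = 0.1348+0.000j S between n6,n0
  Y(R6) = 0.0002088+0.000j S between n4,n2
  Y(R7) = 0.3584+0.000j S between n6,n0
  Y(R8) = 0.0002421+0.000j S between n3,n2
  Y(L3) = 0.000-0.02515j S between n3,n0
  Y(R9) = 0.0003546+0.000j S between n3,n2
  Y(R10) = 0.004762+0.000j S between n1,n5
  Y(R11) = 0.01443+0.000j S between n4,n0
  V1: constraint V(n2)−V(n6) = 6.27
  V2: constraint V(n5)−V(n4) = 15.4
Assemble and solve the 8×8 MNA system:
  V(n1)=87.83-43.68j  V(n2)=3.875+0.5125j  V(n3)=6.808+8.293j  V(n4)=72.43-43.68j  V(n5)=87.83-43.68j  V(n6)=-2.395+0.5125j
  i(V1)=-1.642-0.5703j  i(V2)=-0.4794-0.8131j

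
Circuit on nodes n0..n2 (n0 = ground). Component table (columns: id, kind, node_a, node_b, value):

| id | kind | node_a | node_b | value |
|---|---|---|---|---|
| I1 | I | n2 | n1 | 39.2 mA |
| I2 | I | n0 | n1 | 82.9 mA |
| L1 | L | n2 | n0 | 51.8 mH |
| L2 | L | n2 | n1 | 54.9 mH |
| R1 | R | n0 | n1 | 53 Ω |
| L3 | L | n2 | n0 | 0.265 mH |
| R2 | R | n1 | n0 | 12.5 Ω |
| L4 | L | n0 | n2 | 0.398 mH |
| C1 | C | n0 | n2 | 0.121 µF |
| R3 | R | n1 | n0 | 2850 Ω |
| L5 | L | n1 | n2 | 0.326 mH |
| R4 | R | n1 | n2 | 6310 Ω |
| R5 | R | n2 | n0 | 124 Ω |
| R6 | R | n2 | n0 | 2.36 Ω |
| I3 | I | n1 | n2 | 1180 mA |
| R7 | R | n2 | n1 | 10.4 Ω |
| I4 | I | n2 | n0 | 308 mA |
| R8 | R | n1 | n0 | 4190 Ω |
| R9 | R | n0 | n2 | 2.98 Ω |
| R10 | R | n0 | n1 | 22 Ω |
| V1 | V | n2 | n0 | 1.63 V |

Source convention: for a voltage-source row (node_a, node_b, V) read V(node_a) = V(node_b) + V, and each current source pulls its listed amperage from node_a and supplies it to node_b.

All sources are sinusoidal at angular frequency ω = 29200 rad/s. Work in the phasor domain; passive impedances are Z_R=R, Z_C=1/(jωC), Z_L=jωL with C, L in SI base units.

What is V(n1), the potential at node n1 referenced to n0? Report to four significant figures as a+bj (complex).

-2.871-1.972j V

Apply KCL at each of the 2 non-ground nodes and solve the resulting linear system.
Node n1: branches {I1, I2, L2, R1, R2, R3, L5, R4, I3, R7, R8, R10} → V_1 = -2.871-1.972j
Node n2: branches {I1, L1, L2, L3, L4, C1, L5, R4, R5, R6, I3, R7, I4, R9, V1} → V_2 = 1.630+0.000j
Source currents: i(V1)=-1.060+0.6320j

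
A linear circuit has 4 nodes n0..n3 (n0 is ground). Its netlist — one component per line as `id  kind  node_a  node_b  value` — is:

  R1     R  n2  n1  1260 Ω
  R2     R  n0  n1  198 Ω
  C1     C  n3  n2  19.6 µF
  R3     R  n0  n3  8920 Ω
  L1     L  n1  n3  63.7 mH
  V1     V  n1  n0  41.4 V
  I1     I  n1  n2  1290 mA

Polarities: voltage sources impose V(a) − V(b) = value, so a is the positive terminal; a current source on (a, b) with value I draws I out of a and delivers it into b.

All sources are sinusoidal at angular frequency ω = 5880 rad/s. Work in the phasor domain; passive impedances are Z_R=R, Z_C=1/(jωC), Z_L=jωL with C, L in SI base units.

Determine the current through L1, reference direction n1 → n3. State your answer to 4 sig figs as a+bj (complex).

MNA unknowns: 3 node voltages V₁..V_3 plus 1 source current (V1)
R1: Y=0.0007937+0.000j on G[2,1]
R2: Y=0.005051+0.000j on G[0,1]
C1: Y=0.000+0.1152j on G[3,2]
R3: Y=0.0001121+0.000j on G[0,3]
L1: Y=0.000-0.002670j on G[1,3]
V1: row V1−V0=41.4, i_V1 at 1,0
I1: z[1]−=1.29, z[2]+=1.29
solve → V1=41.40+0.000j, V2=182.5+423.2j, V3=185.4+433.4j
aux → i_V1=-0.2299-0.04859j

-1.157+0.3845j A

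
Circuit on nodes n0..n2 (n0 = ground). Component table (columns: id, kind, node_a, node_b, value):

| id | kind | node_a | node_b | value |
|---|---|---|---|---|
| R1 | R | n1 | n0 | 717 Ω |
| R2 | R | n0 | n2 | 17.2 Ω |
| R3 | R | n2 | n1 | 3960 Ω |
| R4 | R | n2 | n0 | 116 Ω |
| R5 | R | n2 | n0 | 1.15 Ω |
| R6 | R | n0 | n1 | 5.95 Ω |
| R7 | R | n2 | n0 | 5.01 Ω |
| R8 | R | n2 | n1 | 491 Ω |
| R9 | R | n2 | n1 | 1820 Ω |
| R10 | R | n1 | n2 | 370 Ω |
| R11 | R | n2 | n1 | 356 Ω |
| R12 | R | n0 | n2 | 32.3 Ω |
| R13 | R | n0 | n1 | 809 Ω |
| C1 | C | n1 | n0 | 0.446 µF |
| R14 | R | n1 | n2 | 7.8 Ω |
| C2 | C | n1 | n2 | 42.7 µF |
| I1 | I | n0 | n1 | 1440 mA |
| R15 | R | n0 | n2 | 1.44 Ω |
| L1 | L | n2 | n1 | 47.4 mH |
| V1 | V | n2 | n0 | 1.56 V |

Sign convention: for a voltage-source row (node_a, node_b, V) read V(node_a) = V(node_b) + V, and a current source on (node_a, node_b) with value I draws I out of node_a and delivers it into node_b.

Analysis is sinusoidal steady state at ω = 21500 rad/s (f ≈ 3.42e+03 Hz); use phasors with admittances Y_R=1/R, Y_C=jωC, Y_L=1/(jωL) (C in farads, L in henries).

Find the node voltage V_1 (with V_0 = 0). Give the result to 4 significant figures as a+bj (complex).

1.924-1.146j V

MNA unknowns: 2 node voltages V₁..V_2 plus 1 source current (V1)
R1: Y=0.001395+0.000j on G[1,0]
R2: Y=0.05814+0.000j on G[0,2]
R3: Y=0.0002525+0.000j on G[2,1]
R4: Y=0.008621+0.000j on G[2,0]
R5: Y=0.8696+0.000j on G[2,0]
R6: Y=0.1681+0.000j on G[0,1]
R7: Y=0.1996+0.000j on G[2,0]
R8: Y=0.002037+0.000j on G[2,1]
R9: Y=0.0005495+0.000j on G[2,1]
R10: Y=0.002703+0.000j on G[1,2]
R11: Y=0.002809+0.000j on G[2,1]
R12: Y=0.03096+0.000j on G[0,2]
R13: Y=0.001236+0.000j on G[0,1]
C1: Y=0.000+0.009589j on G[1,0]
R14: Y=0.1282+0.000j on G[1,2]
C2: Y=0.000+0.9181j on G[1,2]
I1: z[0]−=1.44, z[1]+=1.44
R15: Y=0.6944+0.000j on G[0,2]
L1: Y=0.000-0.0009813j on G[2,1]
V1: row V2−V0=1.56, i_V1 at 2,0
solve → V1=1.924-1.146j, V2=1.560+0.000j
aux → i_V1=-1.803+0.1772j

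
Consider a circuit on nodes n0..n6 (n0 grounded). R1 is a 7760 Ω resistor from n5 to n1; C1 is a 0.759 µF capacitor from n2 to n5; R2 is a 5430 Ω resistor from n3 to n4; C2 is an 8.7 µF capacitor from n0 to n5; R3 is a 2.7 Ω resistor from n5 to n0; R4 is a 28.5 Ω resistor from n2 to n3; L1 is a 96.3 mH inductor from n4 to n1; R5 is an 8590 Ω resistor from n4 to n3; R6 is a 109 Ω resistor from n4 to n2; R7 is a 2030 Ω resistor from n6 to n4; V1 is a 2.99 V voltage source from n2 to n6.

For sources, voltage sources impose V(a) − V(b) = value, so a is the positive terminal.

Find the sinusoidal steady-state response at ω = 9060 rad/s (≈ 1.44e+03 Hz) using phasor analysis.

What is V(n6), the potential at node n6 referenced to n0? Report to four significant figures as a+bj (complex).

-2.990-0.002711j V

Element admittances at ω=9060 rad/s:
  Y(R1) = 0.0001289+0.000j S between n5,n1
  Y(C1) = 0.000+0.006877j S between n2,n5
  Y(R2) = 0.0001842+0.000j S between n3,n4
  Y(C2) = 0.000+0.07882j S between n0,n5
  Y(R3) = 0.3704+0.000j S between n5,n0
  Y(R4) = 0.03509+0.000j S between n2,n3
  Y(L1) = 0.000-0.001146j S between n4,n1
  Y(R5) = 0.0001164+0.000j S between n4,n3
  Y(R6) = 0.009174+0.000j S between n4,n2
  Y(R7) = 0.0004926+0.000j S between n6,n4
  V1: constraint V(n2)−V(n6) = 2.99
Assemble and solve the 7×7 MNA system:
  V(n1)=-0.1447+0.01338j  V(n2)=-0.0002508-0.002711j  V(n3)=-0.001490-0.002713j  V(n4)=-0.1462-0.002884j  V(n5)=0.000+0.000j  V(n6)=-2.990-0.002711j
  i(V1)=-0.001401+8.525e-08j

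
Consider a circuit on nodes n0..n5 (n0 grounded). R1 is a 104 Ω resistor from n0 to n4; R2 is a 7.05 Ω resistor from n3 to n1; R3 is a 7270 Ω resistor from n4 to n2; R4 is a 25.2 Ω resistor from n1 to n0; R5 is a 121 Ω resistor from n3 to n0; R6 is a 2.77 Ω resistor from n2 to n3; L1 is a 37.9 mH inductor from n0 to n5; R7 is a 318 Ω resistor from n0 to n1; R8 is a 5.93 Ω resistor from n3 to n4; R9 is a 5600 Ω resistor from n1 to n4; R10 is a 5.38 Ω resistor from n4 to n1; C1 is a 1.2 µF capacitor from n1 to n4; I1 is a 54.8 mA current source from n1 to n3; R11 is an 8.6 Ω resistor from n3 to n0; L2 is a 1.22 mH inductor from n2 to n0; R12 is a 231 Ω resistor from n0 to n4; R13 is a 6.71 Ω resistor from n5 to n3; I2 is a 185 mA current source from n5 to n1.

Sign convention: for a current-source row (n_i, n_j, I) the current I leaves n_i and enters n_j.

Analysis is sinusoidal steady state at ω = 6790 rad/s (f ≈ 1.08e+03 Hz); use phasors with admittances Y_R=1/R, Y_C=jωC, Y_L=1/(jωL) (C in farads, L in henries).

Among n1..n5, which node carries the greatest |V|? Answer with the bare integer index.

MNA unknowns: 5 node voltages V₁..V_5
R1: Y=0.009615+0.000j on G[0,4]
R2: Y=0.1418+0.000j on G[3,1]
R3: Y=0.0001376+0.000j on G[4,2]
R4: Y=0.03968+0.000j on G[1,0]
R5: Y=0.008264+0.000j on G[3,0]
R6: Y=0.3610+0.000j on G[2,3]
L1: Y=0.000-0.003886j on G[0,5]
R7: Y=0.003145+0.000j on G[0,1]
R8: Y=0.1686+0.000j on G[3,4]
R9: Y=0.0001786+0.000j on G[1,4]
R10: Y=0.1859+0.000j on G[4,1]
C1: Y=0.000+0.008148j on G[1,4]
I1: z[1]−=0.0548, z[3]+=0.0548
R11: Y=0.1163+0.000j on G[3,0]
L2: Y=0.000-0.1207j on G[2,0]
R12: Y=0.004329+0.000j on G[0,4]
R13: Y=0.1490+0.000j on G[5,3]
I2: z[5]−=0.185, z[1]+=0.185
solve → V1=0.4069-0.05623j, V2=-0.05007-0.08110j, V3=-0.07727-0.06436j, V4=0.1700-0.05260j, V5=-1.316-0.09868j

5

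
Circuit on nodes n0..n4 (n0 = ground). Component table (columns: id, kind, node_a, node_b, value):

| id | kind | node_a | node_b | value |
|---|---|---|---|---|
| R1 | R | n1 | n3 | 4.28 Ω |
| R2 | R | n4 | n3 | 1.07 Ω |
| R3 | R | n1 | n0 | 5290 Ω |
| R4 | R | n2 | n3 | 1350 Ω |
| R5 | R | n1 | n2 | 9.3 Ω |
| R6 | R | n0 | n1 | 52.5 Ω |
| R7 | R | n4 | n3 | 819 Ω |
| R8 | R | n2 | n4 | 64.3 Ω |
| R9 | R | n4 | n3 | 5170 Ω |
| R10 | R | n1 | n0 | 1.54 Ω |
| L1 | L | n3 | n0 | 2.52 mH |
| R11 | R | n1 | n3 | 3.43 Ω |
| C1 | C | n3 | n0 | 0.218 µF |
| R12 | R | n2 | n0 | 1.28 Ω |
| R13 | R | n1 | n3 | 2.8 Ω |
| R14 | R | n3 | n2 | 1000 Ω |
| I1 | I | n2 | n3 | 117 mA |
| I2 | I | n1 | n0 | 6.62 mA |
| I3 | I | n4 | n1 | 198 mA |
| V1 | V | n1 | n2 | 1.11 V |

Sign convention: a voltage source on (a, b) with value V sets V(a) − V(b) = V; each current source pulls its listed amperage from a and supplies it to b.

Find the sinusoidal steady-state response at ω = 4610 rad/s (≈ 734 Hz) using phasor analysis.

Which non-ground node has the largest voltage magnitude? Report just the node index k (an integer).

1

Element admittances at ω=4610 rad/s:
  Y(R1) = 0.2336+0.000j S between n1,n3
  Y(R2) = 0.9346+0.000j S between n4,n3
  Y(R3) = 0.0001890+0.000j S between n1,n0
  Y(R4) = 0.0007407+0.000j S between n2,n3
  Y(R5) = 0.1075+0.000j S between n1,n2
  Y(R6) = 0.01905+0.000j S between n0,n1
  Y(R7) = 0.001221+0.000j S between n4,n3
  Y(R8) = 0.01555+0.000j S between n2,n4
  Y(R9) = 0.0001934+0.000j S between n4,n3
  Y(R10) = 0.6494+0.000j S between n1,n0
  Y(L1) = 0.000-0.08608j S between n3,n0
  Y(R11) = 0.2915+0.000j S between n1,n3
  Y(C1) = 0.000+0.001005j S between n3,n0
  Y(R12) = 0.7812+0.000j S between n2,n0
  Y(R13) = 0.3571+0.000j S between n1,n3
  Y(R14) = 0.001000+0.000j S between n3,n2
  I1: injects 0.117 A into n3 (from n2)
  I2: injects 0.00662 A into n0 (from n1)
  I3: injects 0.198 A into n1 (from n4)
  V1: constraint V(n1)−V(n2) = 1.11
Assemble and solve the 5×5 MNA system:
  V(n1)=0.5893+0.02787j  V(n2)=-0.5207+0.02787j  V(n3)=0.4749+0.07279j  V(n4)=0.2506+0.07206j
  i(V1)=-0.4229+0.02101j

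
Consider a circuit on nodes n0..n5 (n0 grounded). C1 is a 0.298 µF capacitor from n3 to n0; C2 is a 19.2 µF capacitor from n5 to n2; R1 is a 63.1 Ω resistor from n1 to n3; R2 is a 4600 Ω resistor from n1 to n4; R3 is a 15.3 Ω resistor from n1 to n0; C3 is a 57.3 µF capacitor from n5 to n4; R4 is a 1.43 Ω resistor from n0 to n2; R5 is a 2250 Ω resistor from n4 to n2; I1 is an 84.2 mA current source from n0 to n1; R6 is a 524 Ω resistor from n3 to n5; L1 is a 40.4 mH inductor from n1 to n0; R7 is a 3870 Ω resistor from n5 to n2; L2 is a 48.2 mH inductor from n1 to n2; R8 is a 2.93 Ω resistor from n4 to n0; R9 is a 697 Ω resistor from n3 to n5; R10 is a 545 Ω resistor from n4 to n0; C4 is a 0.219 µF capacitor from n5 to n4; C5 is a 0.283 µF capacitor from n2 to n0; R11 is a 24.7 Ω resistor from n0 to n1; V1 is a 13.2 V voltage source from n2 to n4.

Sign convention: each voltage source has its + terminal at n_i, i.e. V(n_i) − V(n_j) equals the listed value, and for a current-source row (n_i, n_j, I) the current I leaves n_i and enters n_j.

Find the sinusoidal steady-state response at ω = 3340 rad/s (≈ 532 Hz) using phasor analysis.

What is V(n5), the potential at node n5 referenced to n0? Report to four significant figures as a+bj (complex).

-5.535-0.05840j V

Element admittances at ω=3340 rad/s:
  Y(C1) = 0.000+0.0009953j S between n3,n0
  Y(C2) = 0.000+0.06413j S between n5,n2
  Y(R1) = 0.01585+0.000j S between n1,n3
  Y(R2) = 0.0002174+0.000j S between n1,n4
  Y(R3) = 0.06536+0.000j S between n1,n0
  Y(C3) = 0.000+0.1914j S between n5,n4
  Y(R4) = 0.6993+0.000j S between n0,n2
  Y(R5) = 0.0004444+0.000j S between n4,n2
  I1: injects 0.0842 A into n1 (from n0)
  Y(R6) = 0.001908+0.000j S between n3,n5
  Y(L1) = 0.000-0.007411j S between n1,n0
  Y(R7) = 0.0002584+0.000j S between n5,n2
  Y(L2) = 0.000-0.006212j S between n1,n2
  Y(R8) = 0.3413+0.000j S between n4,n0
  Y(R9) = 0.001435+0.000j S between n3,n5
  Y(R10) = 0.001835+0.000j S between n4,n0
  Y(C4) = 0.000+0.0007315j S between n5,n4
  Y(C5) = 0.000+0.0009452j S between n2,n0
  Y(R11) = 0.04049+0.000j S between n0,n1
  V1: constraint V(n2)−V(n4) = 13.2
Assemble and solve the 6×6 MNA system:
  V(n1)=0.6367-0.1674j  V(n2)=4.362+0.01799j  V(n3)=-0.4450-0.1253j  V(n4)=-8.838+0.01799j  V(n5)=-5.535-0.05840j
  i(V1)=-3.055-0.6283j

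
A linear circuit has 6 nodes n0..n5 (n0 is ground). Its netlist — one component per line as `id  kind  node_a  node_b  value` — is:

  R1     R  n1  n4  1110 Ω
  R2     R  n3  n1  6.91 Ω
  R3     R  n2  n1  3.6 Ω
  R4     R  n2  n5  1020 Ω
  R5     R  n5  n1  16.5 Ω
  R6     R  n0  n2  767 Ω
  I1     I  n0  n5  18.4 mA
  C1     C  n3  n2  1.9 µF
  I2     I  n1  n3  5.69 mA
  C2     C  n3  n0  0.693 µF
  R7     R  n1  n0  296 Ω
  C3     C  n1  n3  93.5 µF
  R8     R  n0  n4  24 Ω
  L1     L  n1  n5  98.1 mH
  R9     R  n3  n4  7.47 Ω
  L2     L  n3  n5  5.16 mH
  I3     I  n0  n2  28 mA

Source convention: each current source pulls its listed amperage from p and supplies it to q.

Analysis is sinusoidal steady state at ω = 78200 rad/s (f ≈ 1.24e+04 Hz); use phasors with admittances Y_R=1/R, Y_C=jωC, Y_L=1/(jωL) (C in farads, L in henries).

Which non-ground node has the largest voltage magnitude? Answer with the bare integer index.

Element admittances at ω=78200 rad/s:
  Y(R1) = 0.0009009+0.000j S between n1,n4
  Y(R2) = 0.1447+0.000j S between n3,n1
  Y(R3) = 0.2778+0.000j S between n2,n1
  Y(R4) = 0.0009804+0.000j S between n2,n5
  Y(R5) = 0.06061+0.000j S between n5,n1
  Y(R6) = 0.001304+0.000j S between n0,n2
  I1: injects 0.0184 A into n5 (from n0)
  Y(C1) = 0.000+0.1486j S between n3,n2
  I2: injects 0.00569 A into n3 (from n1)
  Y(C2) = 0.000+0.05419j S between n3,n0
  Y(R7) = 0.003378+0.000j S between n1,n0
  Y(C3) = 0.000+7.312j S between n1,n3
  Y(R8) = 0.04167+0.000j S between n0,n4
  Y(L1) = 0.000-0.0001304j S between n1,n5
  Y(R9) = 0.1339+0.000j S between n3,n4
  Y(L2) = 0.000-0.002478j S between n3,n5
  I3: injects 0.028 A into n2 (from n0)
Assemble and solve the 5×5 MNA system:
  V(n1)=0.3959-0.5916j  V(n2)=0.4728-0.6291j  V(n3)=0.3968-0.5871j  V(n4)=0.3031-0.4485j  V(n5)=0.6955-0.5795j

5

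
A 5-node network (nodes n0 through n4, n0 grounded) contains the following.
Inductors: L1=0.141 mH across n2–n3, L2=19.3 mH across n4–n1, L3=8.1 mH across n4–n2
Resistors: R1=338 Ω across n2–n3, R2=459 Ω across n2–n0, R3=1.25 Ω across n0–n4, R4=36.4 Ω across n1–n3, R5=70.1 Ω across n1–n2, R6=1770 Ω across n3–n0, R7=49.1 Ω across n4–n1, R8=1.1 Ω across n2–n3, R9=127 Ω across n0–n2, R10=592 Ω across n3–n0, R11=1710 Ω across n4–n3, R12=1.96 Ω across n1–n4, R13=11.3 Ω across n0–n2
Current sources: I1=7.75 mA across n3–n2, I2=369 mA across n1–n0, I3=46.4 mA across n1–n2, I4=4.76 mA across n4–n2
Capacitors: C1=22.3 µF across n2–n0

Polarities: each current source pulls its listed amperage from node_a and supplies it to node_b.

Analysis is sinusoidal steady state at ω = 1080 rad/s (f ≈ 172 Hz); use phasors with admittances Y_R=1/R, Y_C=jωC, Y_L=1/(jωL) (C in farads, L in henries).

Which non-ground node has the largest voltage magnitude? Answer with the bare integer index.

1

MNA unknowns: 4 node voltages V₁..V_4
L1: Y=0.000-6.567j on G[2,3]
R1: Y=0.002959+0.000j on G[2,3]
R2: Y=0.002179+0.000j on G[2,0]
R3: Y=0.8000+0.000j on G[0,4]
I1: z[3]−=0.00775, z[2]+=0.00775
C1: Y=0.000+0.02408j on G[2,0]
R4: Y=0.02747+0.000j on G[1,3]
L2: Y=0.000-0.04798j on G[4,1]
I2: z[1]−=0.369, z[0]+=0.369
I3: z[1]−=0.0464, z[2]+=0.0464
R5: Y=0.01427+0.000j on G[1,2]
R6: Y=0.0005650+0.000j on G[3,0]
R7: Y=0.02037+0.000j on G[4,1]
R8: Y=0.9091+0.000j on G[2,3]
R9: Y=0.007874+0.000j on G[0,2]
L3: Y=0.000-0.1143j on G[4,2]
R10: Y=0.001689+0.000j on G[3,0]
R11: Y=0.0005848+0.000j on G[4,3]
R12: Y=0.5102+0.000j on G[1,4]
R13: Y=0.08850+0.000j on G[0,2]
I4: z[4]−=0.00476, z[2]+=0.00476
solve → V1=-1.137-0.06539j, V2=-0.1463+0.2377j, V3=-0.1457+0.2323j, V4=-0.4357-0.02553j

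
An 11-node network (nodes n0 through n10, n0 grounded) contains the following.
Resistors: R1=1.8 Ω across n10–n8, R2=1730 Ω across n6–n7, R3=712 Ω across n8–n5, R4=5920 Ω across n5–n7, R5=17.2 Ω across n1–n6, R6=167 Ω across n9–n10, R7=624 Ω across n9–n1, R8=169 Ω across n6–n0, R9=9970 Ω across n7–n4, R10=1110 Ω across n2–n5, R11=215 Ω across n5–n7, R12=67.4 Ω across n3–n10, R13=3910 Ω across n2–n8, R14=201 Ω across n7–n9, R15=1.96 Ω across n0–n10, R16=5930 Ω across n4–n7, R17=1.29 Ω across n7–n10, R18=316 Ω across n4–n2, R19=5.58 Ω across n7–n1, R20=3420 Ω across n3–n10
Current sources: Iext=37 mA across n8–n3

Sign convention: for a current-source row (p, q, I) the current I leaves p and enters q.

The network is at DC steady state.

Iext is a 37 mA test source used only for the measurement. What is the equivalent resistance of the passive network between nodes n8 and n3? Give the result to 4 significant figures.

R_eq = 67.89 Ω

Element admittances at DC:
  Y(R1) = 0.5556 S between n10,n8
  Y(R2) = 0.0005780 S between n6,n7
  Y(R3) = 0.001404 S between n8,n5
  Y(R4) = 0.0001689 S between n5,n7
  Y(R5) = 0.05814 S between n1,n6
  Y(R6) = 0.005988 S between n9,n10
  Y(R7) = 0.001603 S between n9,n1
  Y(R8) = 0.005917 S between n6,n0
  Y(R9) = 0.0001003 S between n7,n4
  Y(R10) = 0.0009009 S between n2,n5
  Y(R11) = 0.004651 S between n5,n7
  Y(R12) = 0.01484 S between n3,n10
  Y(R13) = 0.0002558 S between n2,n8
  Y(R14) = 0.004975 S between n7,n9
  Y(R15) = 0.5102 S between n0,n10
  Y(R16) = 0.0001686 S between n4,n7
  Y(R17) = 0.7752 S between n7,n10
  Y(R18) = 0.003165 S between n4,n2
  Y(R19) = 0.1792 S between n7,n1
  Y(R20) = 0.0002924 S between n3,n10
  Iext: injects 0.037 A into n3 (from n8)
Assemble and solve the 10×10 MNA system:
  V(n1)=-0.0001004  V(n2)=-0.02238  V(n3)=2.446  V(n4)=-0.02064  V(n5)=-0.01600  V(n6)=-9.122e-05  V(n7)=-0.0001038  V(n8)=-0.06645  V(n9)=-5.339e-05  V(n10)=1.058e-06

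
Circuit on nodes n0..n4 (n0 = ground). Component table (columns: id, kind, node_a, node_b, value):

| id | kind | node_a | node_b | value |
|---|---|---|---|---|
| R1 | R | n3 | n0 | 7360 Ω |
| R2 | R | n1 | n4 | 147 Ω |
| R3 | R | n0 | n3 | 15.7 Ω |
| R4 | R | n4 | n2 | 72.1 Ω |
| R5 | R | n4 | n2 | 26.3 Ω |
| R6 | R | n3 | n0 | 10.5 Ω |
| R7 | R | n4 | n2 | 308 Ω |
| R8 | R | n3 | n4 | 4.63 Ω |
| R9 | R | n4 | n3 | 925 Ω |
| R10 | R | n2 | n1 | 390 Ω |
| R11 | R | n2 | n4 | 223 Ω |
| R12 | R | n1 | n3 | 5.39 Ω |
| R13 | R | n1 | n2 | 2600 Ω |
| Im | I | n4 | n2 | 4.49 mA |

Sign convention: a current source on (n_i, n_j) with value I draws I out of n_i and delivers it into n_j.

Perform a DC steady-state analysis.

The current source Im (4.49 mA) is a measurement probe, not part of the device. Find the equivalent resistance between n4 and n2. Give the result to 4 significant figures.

R_eq = 16.00 Ω

Apply KCL at each of the 4 non-ground nodes and solve the resulting linear system.
Node n1: branches {R2, R10, R12, R13} → V_1 = 0.001040
Node n2: branches {R4, R5, R7, R10, R11, R13, Im} → V_2 = 0.07096
Node n3: branches {R1, R3, R6, R8, R9, R12} → V_3 = 0.000
Node n4: branches {R2, R4, R5, R7, R8, R9, R11, Im} → V_4 = -0.0008893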